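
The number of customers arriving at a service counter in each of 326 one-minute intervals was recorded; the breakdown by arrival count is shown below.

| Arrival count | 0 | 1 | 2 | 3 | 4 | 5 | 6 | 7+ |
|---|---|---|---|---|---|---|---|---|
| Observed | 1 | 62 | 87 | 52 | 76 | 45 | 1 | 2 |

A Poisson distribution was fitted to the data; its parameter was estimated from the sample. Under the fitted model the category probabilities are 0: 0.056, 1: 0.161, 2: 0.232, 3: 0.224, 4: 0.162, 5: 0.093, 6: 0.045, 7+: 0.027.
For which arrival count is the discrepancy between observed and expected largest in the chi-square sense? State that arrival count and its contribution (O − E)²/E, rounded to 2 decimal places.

0, 16.31

Expected counts E_i = n·p_i: 326×0.056 = 18.256, 326×0.161 = 52.486, 326×0.232 = 75.632, 326×0.224 = 73.024, 326×0.162 = 52.812, 326×0.093 = 30.318, 326×0.045 = 14.67, 326×0.027 = 8.802.
cat         O        E   (O−E)²/E
0           1   18.256     16.311
1          62   52.486      1.725
2          87   75.632      1.709
3          52   73.024      6.053
4          76   52.812     10.181
5          45   30.318      7.110
6           1    14.67     12.738
7+          2    8.802      5.256
The largest term is for 0: 16.31.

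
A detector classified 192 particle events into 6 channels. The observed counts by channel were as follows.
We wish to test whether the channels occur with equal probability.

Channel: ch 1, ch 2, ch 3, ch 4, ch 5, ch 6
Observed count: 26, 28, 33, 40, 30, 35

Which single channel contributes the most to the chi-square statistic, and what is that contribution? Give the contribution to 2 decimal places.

ch 4, 2.00

Under H₀ each category has probability 1/6, so each expected count is 192/6 = 32.
cat         O        E   (O−E)²/E
ch 1       26       32      1.125
ch 2       28       32      0.500
ch 3       33       32      0.031
ch 4       40       32      2.000
ch 5       30       32      0.125
ch 6       35       32      0.281
The largest term is for ch 4: 2.00.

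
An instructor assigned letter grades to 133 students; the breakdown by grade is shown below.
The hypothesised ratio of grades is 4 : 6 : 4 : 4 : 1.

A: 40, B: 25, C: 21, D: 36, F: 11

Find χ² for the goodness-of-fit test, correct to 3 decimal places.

Ratio total = 19. Expected counts: 133×4/19 = 28, 133×6/19 = 42, 133×4/19 = 28, 133×4/19 = 28, 133×1/19 = 7.
A: (40 − 28)²/28 = 144/28 = 5.1429
B: (25 − 42)²/42 = 289/42 = 6.8810
C: (21 − 28)²/28 = 49/28 = 1.7500
D: (36 − 28)²/28 = 64/28 = 2.2857
F: (11 − 7)²/7 = 16/7 = 2.2857
Sum = 18.345

18.345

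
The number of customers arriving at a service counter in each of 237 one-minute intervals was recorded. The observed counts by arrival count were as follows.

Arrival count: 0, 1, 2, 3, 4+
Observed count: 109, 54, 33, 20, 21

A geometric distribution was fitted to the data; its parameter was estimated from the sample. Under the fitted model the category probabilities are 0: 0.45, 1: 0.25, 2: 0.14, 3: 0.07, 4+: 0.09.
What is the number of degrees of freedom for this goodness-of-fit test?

3

There are k = 5 categories and 1 parameter estimated from the data, so df = 5 − 1 − 1 = 3.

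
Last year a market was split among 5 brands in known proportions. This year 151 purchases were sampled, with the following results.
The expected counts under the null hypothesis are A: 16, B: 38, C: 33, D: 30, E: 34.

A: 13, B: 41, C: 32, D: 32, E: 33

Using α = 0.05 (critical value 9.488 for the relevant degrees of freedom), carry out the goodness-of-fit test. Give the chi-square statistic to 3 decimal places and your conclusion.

A: (13 − 16)²/16 = 9/16 = 0.5625
B: (41 − 38)²/38 = 9/38 = 0.2368
C: (32 − 33)²/33 = 1/33 = 0.0303
D: (32 − 30)²/30 = 4/30 = 0.1333
E: (33 − 34)²/34 = 1/34 = 0.0294
Sum = 0.992
df = 4. Since 0.992 < 9.488, we do not reject H₀.

0.992; do not reject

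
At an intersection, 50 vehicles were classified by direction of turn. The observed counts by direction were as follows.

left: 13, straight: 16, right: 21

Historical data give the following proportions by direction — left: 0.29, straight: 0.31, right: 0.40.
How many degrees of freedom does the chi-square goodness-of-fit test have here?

There are k = 3 categories and no parameters were estimated from the data, so df = 3 − 1 = 2.

2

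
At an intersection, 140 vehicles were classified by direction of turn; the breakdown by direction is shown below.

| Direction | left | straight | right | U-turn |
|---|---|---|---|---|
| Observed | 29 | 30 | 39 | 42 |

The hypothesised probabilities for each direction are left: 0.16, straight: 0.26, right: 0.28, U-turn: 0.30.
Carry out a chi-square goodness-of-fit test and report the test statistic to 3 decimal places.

3.071

Expected counts E_i = n·p_i: 140×0.16 = 22.4, 140×0.26 = 36.4, 140×0.28 = 39.2, 140×0.30 = 42.
cat           O        E   (O−E)²/E
left         29     22.4     1.9446
straight     30     36.4     1.1253
right        39     39.2     0.0010
U-turn       42       42     0.0000
Sum = 3.071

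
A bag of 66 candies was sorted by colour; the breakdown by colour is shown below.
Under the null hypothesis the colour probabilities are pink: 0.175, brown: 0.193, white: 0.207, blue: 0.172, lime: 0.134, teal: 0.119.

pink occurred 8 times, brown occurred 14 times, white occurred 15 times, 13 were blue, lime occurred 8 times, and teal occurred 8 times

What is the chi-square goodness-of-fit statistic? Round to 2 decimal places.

1.67

Expected counts E_i = n·p_i: 66×0.175 = 11.55, 66×0.193 = 12.738, 66×0.207 = 13.662, 66×0.172 = 11.352, 66×0.134 = 8.844, 66×0.119 = 7.854.
χ² = (8−11.55)²/11.55 + (14−12.738)²/12.738 + (15−13.662)²/13.662 + (13−11.352)²/11.352 + (8−8.844)²/8.844 + (8−7.854)²/7.854
   = 1.091 + 0.125 + 0.131 + 0.239 + 0.081 + 0.003
Sum = 1.67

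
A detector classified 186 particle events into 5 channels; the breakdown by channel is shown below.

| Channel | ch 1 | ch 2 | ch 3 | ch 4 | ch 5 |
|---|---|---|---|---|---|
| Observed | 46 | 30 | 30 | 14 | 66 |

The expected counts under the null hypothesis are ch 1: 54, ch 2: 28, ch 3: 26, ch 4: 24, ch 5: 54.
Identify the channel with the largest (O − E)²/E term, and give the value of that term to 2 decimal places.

ch 4, 4.17

χ² = (46−54)²/54 + (30−28)²/28 + (30−26)²/26 + (14−24)²/24 + (66−54)²/54
   = 1.185 + 0.143 + 0.615 + 4.167 + 2.667
The largest term is for ch 4: 4.17.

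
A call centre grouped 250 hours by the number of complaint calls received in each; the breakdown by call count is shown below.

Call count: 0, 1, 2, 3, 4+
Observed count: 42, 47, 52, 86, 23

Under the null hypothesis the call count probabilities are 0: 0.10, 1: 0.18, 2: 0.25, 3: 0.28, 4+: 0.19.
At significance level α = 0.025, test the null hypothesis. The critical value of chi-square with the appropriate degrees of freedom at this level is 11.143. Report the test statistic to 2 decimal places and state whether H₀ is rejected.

29.71; reject

Expected counts E_i = n·p_i: 250×0.10 = 25, 250×0.18 = 45, 250×0.25 = 62.5, 250×0.28 = 70, 250×0.19 = 47.5.
0: (42 − 25)²/25 = 289/25 = 11.560
1: (47 − 45)²/45 = 4/45 = 0.089
2: (52 − 62.5)²/62.5 = 110.25/62.5 = 1.764
3: (86 − 70)²/70 = 256/70 = 3.657
4+: (23 − 47.5)²/47.5 = 600.25/47.5 = 12.637
Sum = 29.71
df = 4. Since 29.71 > 11.143, we reject H₀.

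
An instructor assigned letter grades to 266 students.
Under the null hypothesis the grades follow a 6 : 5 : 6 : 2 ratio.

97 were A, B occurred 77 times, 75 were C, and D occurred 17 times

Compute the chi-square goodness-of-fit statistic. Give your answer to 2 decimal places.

8.00

Ratio total = 19. Expected counts: 266×6/19 = 84, 266×5/19 = 70, 266×6/19 = 84, 266×2/19 = 28.
A: (97 − 84)²/84 = 169/84 = 2.012
B: (77 − 70)²/70 = 49/70 = 0.700
C: (75 − 84)²/84 = 81/84 = 0.964
D: (17 − 28)²/28 = 121/28 = 4.321
Sum = 8.00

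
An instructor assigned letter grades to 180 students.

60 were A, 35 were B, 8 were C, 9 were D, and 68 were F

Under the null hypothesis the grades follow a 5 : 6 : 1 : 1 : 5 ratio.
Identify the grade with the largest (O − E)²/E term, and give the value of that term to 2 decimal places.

Ratio total = 18. Expected counts: 180×5/18 = 50, 180×6/18 = 60, 180×1/18 = 10, 180×1/18 = 10, 180×5/18 = 50.
cat         O        E   (O−E)²/E
A          60       50      2.000
B          35       60     10.417
C           8       10      0.400
D           9       10      0.100
F          68       50      6.480
The largest term is for B: 10.42.

B, 10.42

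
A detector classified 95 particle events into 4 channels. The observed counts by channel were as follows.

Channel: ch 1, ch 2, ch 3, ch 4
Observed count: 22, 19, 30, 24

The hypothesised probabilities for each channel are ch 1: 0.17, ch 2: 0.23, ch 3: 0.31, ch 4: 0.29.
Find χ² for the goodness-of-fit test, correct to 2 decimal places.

Expected counts E_i = n·p_i: 95×0.17 = 16.15, 95×0.23 = 21.85, 95×0.31 = 29.45, 95×0.29 = 27.55.
χ² = (22−16.15)²/16.15 + (19−21.85)²/21.85 + (30−29.45)²/29.45 + (24−27.55)²/27.55
   = 2.119 + 0.372 + 0.010 + 0.457
Sum = 2.96

2.96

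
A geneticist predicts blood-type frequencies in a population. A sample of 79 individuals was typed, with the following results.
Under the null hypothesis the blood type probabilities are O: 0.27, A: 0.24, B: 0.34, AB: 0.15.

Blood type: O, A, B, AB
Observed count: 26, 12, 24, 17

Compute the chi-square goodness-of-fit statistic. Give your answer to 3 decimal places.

Expected counts E_i = n·p_i: 79×0.27 = 21.33, 79×0.24 = 18.96, 79×0.34 = 26.86, 79×0.15 = 11.85.
χ² = (26−21.33)²/21.33 + (12−18.96)²/18.96 + (24−26.86)²/26.86 + (17−11.85)²/11.85
   = 1.0225 + 2.5549 + 0.3045 + 2.2382
Sum = 6.120

6.120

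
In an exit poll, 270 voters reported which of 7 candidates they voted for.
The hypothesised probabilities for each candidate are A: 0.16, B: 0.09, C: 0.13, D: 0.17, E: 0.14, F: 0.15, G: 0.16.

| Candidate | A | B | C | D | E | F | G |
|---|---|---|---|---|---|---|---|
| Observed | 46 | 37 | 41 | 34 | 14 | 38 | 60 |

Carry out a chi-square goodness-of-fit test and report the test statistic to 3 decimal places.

Expected counts E_i = n·p_i: 270×0.16 = 43.2, 270×0.09 = 24.3, 270×0.13 = 35.1, 270×0.17 = 45.9, 270×0.14 = 37.8, 270×0.15 = 40.5, 270×0.16 = 43.2.
cat         O        E   (O−E)²/E
A          46     43.2     0.1815
B          37     24.3     6.6374
C          41     35.1     0.9917
D          34     45.9     3.0852
E          14     37.8    14.9852
F          38     40.5     0.1543
G          60     43.2     6.5333
Sum = 32.569

32.569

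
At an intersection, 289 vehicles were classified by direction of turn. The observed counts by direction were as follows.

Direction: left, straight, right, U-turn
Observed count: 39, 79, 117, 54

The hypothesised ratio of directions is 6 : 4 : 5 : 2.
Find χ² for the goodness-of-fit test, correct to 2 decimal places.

Ratio total = 17. Expected counts: 289×6/17 = 102, 289×4/17 = 68, 289×5/17 = 85, 289×2/17 = 34.
cat           O        E   (O−E)²/E
left         39      102     38.912
straight     79       68      1.779
right       117       85     12.047
U-turn       54       34     11.765
Sum = 64.50

64.50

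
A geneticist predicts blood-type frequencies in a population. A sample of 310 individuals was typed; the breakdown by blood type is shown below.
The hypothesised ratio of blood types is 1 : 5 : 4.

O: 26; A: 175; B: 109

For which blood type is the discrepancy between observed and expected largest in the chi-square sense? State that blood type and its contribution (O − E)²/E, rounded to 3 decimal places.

A, 2.581

Ratio total = 10. Expected counts: 310×1/10 = 31, 310×5/10 = 155, 310×4/10 = 124.
O: (26 − 31)²/31 = 25/31 = 0.8065
A: (175 − 155)²/155 = 400/155 = 2.5806
B: (109 − 124)²/124 = 225/124 = 1.8145
The largest term is for A: 2.581.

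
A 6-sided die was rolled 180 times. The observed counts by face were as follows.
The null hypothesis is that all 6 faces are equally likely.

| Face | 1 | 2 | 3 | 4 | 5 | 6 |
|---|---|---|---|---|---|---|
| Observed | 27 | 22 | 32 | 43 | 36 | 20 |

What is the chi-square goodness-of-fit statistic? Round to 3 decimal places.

12.733

Under H₀ each category has probability 1/6, so each expected count is 180/6 = 30.
1: (27 − 30)²/30 = 9/30 = 0.3000
2: (22 − 30)²/30 = 64/30 = 2.1333
3: (32 − 30)²/30 = 4/30 = 0.1333
4: (43 − 30)²/30 = 169/30 = 5.6333
5: (36 − 30)²/30 = 36/30 = 1.2000
6: (20 − 30)²/30 = 100/30 = 3.3333
Sum = 12.733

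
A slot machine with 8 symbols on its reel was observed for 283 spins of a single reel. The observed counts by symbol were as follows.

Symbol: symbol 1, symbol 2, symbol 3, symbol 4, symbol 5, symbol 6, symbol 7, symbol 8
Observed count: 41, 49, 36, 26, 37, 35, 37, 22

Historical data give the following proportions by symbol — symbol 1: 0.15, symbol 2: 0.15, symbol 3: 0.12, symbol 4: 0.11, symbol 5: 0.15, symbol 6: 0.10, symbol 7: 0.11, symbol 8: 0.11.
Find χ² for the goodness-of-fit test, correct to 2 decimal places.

Expected counts E_i = n·p_i: 283×0.15 = 42.45, 283×0.15 = 42.45, 283×0.12 = 33.96, 283×0.11 = 31.13, 283×0.15 = 42.45, 283×0.10 = 28.3, 283×0.11 = 31.13, 283×0.11 = 31.13.
χ² = (41−42.45)²/42.45 + (49−42.45)²/42.45 + (36−33.96)²/33.96 + (26−31.13)²/31.13 + (37−42.45)²/42.45 + (35−28.3)²/28.3 + (37−31.13)²/31.13 + (22−31.13)²/31.13
   = 0.050 + 1.011 + 0.123 + 0.845 + 0.700 + 1.586 + 1.107 + 2.678
Sum = 8.10

8.10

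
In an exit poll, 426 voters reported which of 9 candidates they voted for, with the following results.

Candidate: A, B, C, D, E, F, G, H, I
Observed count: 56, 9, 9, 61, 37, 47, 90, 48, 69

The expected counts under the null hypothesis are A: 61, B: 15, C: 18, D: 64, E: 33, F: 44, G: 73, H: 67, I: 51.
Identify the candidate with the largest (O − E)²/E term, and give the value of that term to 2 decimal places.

A: (56 − 61)²/61 = 25/61 = 0.410
B: (9 − 15)²/15 = 36/15 = 2.400
C: (9 − 18)²/18 = 81/18 = 4.500
D: (61 − 64)²/64 = 9/64 = 0.141
E: (37 − 33)²/33 = 16/33 = 0.485
F: (47 − 44)²/44 = 9/44 = 0.205
G: (90 − 73)²/73 = 289/73 = 3.959
H: (48 − 67)²/67 = 361/67 = 5.388
I: (69 − 51)²/51 = 324/51 = 6.353
The largest term is for I: 6.35.

I, 6.35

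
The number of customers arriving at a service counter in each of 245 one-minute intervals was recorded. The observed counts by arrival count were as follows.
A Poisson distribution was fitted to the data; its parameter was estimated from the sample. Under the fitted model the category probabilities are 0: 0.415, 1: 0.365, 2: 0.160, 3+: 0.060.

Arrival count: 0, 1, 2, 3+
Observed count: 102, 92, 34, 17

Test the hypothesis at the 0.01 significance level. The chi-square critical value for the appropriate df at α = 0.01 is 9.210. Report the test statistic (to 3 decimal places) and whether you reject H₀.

1.125; do not reject

Expected counts E_i = n·p_i: 245×0.415 = 101.675, 245×0.365 = 89.425, 245×0.160 = 39.2, 245×0.060 = 14.7.
0: (102 − 101.675)²/101.675 = 0.105625/101.675 = 0.0010
1: (92 − 89.425)²/89.425 = 6.630625/89.425 = 0.0741
2: (34 − 39.2)²/39.2 = 27.04/39.2 = 0.6898
3+: (17 − 14.7)²/14.7 = 5.29/14.7 = 0.3599
Sum = 1.125
df = 2. Since 1.125 < 9.210, we do not reject H₀.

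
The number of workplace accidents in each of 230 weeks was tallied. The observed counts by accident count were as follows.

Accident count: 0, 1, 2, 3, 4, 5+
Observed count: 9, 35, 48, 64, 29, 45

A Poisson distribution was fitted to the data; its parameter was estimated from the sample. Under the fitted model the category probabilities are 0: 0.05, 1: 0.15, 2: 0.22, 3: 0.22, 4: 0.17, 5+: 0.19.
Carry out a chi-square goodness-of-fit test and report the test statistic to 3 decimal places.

6.881

Expected counts E_i = n·p_i: 230×0.05 = 11.5, 230×0.15 = 34.5, 230×0.22 = 50.6, 230×0.22 = 50.6, 230×0.17 = 39.1, 230×0.19 = 43.7.
0: (9 − 11.5)²/11.5 = 6.25/11.5 = 0.5435
1: (35 − 34.5)²/34.5 = 0.25/34.5 = 0.0072
2: (48 − 50.6)²/50.6 = 6.76/50.6 = 0.1336
3: (64 − 50.6)²/50.6 = 179.56/50.6 = 3.5486
4: (29 − 39.1)²/39.1 = 102.01/39.1 = 2.6090
5+: (45 − 43.7)²/43.7 = 1.69/43.7 = 0.0387
Sum = 6.881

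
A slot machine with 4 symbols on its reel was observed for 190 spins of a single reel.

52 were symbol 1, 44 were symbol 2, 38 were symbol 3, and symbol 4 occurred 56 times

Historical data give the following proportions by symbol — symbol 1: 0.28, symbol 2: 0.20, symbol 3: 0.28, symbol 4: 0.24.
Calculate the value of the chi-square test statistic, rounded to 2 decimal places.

Expected counts E_i = n·p_i: 190×0.28 = 53.2, 190×0.20 = 38, 190×0.28 = 53.2, 190×0.24 = 45.6.
cat           O        E   (O−E)²/E
symbol 1     52     53.2      0.027
symbol 2     44       38      0.947
symbol 3     38     53.2      4.343
symbol 4     56     45.6      2.372
Sum = 7.69

7.69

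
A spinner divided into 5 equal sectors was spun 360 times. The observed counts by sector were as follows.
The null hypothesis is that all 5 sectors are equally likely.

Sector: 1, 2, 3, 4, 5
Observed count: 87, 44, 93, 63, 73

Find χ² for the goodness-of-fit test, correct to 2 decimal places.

Under H₀ each category has probability 1/5, so each expected count is 360/5 = 72.
χ² = (87−72)²/72 + (44−72)²/72 + (93−72)²/72 + (63−72)²/72 + (73−72)²/72
   = 3.125 + 10.889 + 6.125 + 1.125 + 0.014
Sum = 21.28

21.28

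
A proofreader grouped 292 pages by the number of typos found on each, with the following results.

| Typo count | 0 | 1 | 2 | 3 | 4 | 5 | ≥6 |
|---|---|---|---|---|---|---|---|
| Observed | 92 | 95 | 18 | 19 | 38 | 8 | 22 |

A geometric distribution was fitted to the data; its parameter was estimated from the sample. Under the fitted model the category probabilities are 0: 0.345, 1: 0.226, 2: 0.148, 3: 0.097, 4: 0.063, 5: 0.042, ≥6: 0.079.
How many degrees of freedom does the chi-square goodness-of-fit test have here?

5

There are k = 7 categories and 1 parameter estimated from the data, so df = 7 − 1 − 1 = 5.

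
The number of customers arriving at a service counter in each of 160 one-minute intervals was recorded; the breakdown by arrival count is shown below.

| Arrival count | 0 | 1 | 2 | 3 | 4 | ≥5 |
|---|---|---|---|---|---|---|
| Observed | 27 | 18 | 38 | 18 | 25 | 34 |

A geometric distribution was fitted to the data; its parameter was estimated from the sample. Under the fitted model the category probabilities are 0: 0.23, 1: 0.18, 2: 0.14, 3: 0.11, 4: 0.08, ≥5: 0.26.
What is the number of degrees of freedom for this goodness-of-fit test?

There are k = 6 categories and 1 parameter estimated from the data, so df = 6 − 1 − 1 = 4.

4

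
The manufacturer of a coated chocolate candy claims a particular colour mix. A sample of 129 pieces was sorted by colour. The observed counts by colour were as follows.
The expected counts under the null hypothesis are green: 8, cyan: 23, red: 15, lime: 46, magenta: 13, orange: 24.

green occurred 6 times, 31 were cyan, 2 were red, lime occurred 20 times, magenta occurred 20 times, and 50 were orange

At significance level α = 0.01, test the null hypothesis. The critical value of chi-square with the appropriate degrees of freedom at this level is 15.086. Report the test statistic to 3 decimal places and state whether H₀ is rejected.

cat          O        E   (O−E)²/E
green        6        8     0.5000
cyan        31       23     2.7826
red          2       15    11.2667
lime        20       46    14.6957
magenta     20       13     3.7692
orange      50       24    28.1667
Sum = 61.181
df = 5. Since 61.181 > 15.086, we reject H₀.

61.181; reject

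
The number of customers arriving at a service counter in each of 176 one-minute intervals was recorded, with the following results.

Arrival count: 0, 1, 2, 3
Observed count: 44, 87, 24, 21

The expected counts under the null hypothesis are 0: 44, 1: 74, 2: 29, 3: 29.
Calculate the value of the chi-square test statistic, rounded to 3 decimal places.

5.353

χ² = (44−44)²/44 + (87−74)²/74 + (24−29)²/29 + (21−29)²/29
   = 0.0000 + 2.2838 + 0.8621 + 2.2069
Sum = 5.353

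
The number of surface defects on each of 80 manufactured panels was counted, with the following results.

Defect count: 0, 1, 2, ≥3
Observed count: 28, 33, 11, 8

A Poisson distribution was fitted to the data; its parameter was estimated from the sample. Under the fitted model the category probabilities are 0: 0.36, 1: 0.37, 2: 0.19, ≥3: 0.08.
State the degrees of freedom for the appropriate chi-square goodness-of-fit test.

2

There are k = 4 categories and 1 parameter estimated from the data, so df = 4 − 1 − 1 = 2.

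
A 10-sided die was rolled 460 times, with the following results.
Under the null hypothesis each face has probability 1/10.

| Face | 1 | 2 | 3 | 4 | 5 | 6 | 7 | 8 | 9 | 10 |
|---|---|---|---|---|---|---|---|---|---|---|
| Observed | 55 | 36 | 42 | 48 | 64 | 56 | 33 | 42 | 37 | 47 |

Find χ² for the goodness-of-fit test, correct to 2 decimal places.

Under H₀ each category has probability 1/10, so each expected count is 460/10 = 46.
cat         O        E   (O−E)²/E
1          55       46      1.761
2          36       46      2.174
3          42       46      0.348
4          48       46      0.087
5          64       46      7.043
6          56       46      2.174
7          33       46      3.674
8          42       46      0.348
9          37       46      1.761
10         47       46      0.022
Sum = 19.39

19.39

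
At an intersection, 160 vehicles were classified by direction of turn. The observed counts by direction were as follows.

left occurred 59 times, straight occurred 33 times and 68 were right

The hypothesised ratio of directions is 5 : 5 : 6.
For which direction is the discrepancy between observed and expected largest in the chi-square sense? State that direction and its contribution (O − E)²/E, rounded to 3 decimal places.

straight, 5.780

Ratio total = 16. Expected counts: 160×5/16 = 50, 160×5/16 = 50, 160×6/16 = 60.
cat           O        E   (O−E)²/E
left         59       50     1.6200
straight     33       50     5.7800
right        68       60     1.0667
The largest term is for straight: 5.780.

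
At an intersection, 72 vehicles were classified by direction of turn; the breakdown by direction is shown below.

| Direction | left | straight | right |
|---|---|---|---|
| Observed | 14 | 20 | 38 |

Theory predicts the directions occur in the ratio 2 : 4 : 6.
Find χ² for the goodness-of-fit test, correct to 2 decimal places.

1.11

Ratio total = 12. Expected counts: 72×2/12 = 12, 72×4/12 = 24, 72×6/12 = 36.
χ² = (14−12)²/12 + (20−24)²/24 + (38−36)²/36
   = 0.333 + 0.667 + 0.111
Sum = 1.11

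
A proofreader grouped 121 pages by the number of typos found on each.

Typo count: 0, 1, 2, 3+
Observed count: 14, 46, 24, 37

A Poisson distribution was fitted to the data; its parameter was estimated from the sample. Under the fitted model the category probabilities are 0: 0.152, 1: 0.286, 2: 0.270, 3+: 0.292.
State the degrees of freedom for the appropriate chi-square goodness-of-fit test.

2

There are k = 4 categories and 1 parameter estimated from the data, so df = 4 − 1 − 1 = 2.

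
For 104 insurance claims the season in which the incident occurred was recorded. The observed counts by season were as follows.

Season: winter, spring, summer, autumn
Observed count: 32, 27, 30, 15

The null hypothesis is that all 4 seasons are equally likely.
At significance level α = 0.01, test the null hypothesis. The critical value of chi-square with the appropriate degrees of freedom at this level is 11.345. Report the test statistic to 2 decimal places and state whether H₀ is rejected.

6.69; do not reject

Under H₀ each category has probability 1/4, so each expected count is 104/4 = 26.
cat         O        E   (O−E)²/E
winter     32       26      1.385
spring     27       26      0.038
summer     30       26      0.615
autumn     15       26      4.654
Sum = 6.69
df = 3. Since 6.69 < 11.345, we do not reject H₀.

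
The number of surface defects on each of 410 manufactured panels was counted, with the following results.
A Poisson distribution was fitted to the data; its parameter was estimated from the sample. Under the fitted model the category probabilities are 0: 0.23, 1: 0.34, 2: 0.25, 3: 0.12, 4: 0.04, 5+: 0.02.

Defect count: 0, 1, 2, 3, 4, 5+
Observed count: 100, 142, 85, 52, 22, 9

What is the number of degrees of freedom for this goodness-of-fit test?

There are k = 6 categories and 1 parameter estimated from the data, so df = 6 − 1 − 1 = 4.

4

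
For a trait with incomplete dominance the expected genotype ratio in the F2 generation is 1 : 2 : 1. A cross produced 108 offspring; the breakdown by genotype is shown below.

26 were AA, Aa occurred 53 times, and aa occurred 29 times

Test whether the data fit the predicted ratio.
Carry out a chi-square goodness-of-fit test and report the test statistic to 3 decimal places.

Ratio total = 4. Expected counts: 108×1/4 = 27, 108×2/4 = 54, 108×1/4 = 27.
χ² = (26−27)²/27 + (53−54)²/54 + (29−27)²/27
   = 0.0370 + 0.0185 + 0.1481
Sum = 0.204

0.204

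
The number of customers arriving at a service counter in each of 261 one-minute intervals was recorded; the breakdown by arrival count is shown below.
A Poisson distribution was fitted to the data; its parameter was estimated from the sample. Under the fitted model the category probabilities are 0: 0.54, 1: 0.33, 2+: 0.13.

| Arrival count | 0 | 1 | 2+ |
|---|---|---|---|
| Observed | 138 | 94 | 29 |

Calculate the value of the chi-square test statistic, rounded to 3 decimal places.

Expected counts E_i = n·p_i: 261×0.54 = 140.94, 261×0.33 = 86.13, 261×0.13 = 33.93.
cat         O        E   (O−E)²/E
0         138   140.94     0.0613
1          94    86.13     0.7191
2+         29    33.93     0.7163
Sum = 1.497

1.497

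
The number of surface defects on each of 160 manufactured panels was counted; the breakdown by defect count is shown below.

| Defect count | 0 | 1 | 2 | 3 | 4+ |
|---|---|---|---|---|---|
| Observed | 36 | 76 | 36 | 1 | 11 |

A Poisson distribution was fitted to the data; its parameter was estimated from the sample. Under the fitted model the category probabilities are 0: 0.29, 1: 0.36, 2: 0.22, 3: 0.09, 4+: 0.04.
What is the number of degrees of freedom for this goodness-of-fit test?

There are k = 5 categories and 1 parameter estimated from the data, so df = 5 − 1 − 1 = 3.

3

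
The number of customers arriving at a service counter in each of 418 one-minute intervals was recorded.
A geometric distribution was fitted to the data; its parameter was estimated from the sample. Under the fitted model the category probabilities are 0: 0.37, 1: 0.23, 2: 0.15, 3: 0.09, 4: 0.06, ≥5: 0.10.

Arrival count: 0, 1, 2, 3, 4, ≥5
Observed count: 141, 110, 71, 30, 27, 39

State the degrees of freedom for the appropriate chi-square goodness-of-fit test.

There are k = 6 categories and 1 parameter estimated from the data, so df = 6 − 1 − 1 = 4.

4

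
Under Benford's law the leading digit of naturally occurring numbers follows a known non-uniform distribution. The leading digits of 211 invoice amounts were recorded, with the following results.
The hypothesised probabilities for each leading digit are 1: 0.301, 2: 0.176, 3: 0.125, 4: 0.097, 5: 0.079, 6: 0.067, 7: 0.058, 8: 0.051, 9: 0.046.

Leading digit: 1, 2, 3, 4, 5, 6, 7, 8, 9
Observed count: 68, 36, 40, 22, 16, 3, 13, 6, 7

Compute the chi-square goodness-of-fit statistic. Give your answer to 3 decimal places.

Expected counts E_i = n·p_i: 211×0.301 = 63.511, 211×0.176 = 37.136, 211×0.125 = 26.375, 211×0.097 = 20.467, 211×0.079 = 16.669, 211×0.067 = 14.137, 211×0.058 = 12.238, 211×0.051 = 10.761, 211×0.046 = 9.706.
χ² = (68−63.511)²/63.511 + (36−37.136)²/37.136 + (40−26.375)²/26.375 + (22−20.467)²/20.467 + (16−16.669)²/16.669 + (3−14.137)²/14.137 + (13−12.238)²/12.238 + (6−10.761)²/10.761 + (7−9.706)²/9.706
   = 0.3173 + 0.0348 + 7.0385 + 0.1148 + 0.0268 + 8.7736 + 0.0474 + 2.1064 + 0.7544
Sum = 19.214

19.214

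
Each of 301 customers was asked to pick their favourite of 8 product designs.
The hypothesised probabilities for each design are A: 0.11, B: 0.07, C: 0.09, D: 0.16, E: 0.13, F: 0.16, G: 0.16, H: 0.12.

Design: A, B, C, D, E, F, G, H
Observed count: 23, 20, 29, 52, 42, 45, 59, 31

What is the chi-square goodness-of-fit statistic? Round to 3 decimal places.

7.166

Expected counts E_i = n·p_i: 301×0.11 = 33.11, 301×0.07 = 21.07, 301×0.09 = 27.09, 301×0.16 = 48.16, 301×0.13 = 39.13, 301×0.16 = 48.16, 301×0.16 = 48.16, 301×0.12 = 36.12.
χ² = (23−33.11)²/33.11 + (20−21.07)²/21.07 + (29−27.09)²/27.09 + (52−48.16)²/48.16 + (42−39.13)²/39.13 + (45−48.16)²/48.16 + (59−48.16)²/48.16 + (31−36.12)²/36.12
   = 3.0870 + 0.0543 + 0.1347 + 0.3062 + 0.2105 + 0.2073 + 2.4399 + 0.7258
Sum = 7.166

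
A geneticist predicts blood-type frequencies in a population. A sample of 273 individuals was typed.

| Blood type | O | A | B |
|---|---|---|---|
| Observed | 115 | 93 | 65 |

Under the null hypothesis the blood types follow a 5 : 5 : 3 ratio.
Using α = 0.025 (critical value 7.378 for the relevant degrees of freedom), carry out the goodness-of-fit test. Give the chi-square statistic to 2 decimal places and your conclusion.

2.39; do not reject

Ratio total = 13. Expected counts: 273×5/13 = 105, 273×5/13 = 105, 273×3/13 = 63.
cat         O        E   (O−E)²/E
O         115      105      0.952
A          93      105      1.371
B          65       63      0.063
Sum = 2.39
df = 2. Since 2.39 < 7.378, we do not reject H₀.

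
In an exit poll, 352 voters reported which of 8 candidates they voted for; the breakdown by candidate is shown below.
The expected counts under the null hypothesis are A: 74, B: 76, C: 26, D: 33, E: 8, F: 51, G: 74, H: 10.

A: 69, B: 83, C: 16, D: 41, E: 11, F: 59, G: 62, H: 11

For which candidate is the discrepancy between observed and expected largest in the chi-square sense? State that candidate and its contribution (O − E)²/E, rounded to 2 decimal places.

A: (69 − 74)²/74 = 25/74 = 0.338
B: (83 − 76)²/76 = 49/76 = 0.645
C: (16 − 26)²/26 = 100/26 = 3.846
D: (41 − 33)²/33 = 64/33 = 1.939
E: (11 − 8)²/8 = 9/8 = 1.125
F: (59 − 51)²/51 = 64/51 = 1.255
G: (62 − 74)²/74 = 144/74 = 1.946
H: (11 − 10)²/10 = 1/10 = 0.100
The largest term is for C: 3.85.

C, 3.85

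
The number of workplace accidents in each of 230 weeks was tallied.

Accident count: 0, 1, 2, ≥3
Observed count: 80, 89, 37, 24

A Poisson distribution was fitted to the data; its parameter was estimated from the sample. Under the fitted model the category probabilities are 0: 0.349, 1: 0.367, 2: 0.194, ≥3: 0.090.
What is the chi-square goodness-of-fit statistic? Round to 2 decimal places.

Expected counts E_i = n·p_i: 230×0.349 = 80.27, 230×0.367 = 84.41, 230×0.194 = 44.62, 230×0.090 = 20.7.
cat         O        E   (O−E)²/E
0          80    80.27      0.001
1          89    84.41      0.250
2          37    44.62      1.301
≥3         24     20.7      0.526
Sum = 2.08

2.08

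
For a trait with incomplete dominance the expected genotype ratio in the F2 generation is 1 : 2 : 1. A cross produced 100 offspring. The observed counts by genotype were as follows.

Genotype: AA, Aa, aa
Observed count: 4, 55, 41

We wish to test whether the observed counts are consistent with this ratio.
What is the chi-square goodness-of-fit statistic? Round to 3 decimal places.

Ratio total = 4. Expected counts: 100×1/4 = 25, 100×2/4 = 50, 100×1/4 = 25.
cat         O        E   (O−E)²/E
AA          4       25    17.6400
Aa         55       50     0.5000
aa         41       25    10.2400
Sum = 28.380

28.380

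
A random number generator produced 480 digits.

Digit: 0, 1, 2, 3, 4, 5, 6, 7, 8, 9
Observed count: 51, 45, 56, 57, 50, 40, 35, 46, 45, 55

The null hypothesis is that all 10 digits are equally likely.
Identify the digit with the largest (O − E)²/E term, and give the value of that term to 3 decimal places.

6, 3.521

Under H₀ each category has probability 1/10, so each expected count is 480/10 = 48.
cat         O        E   (O−E)²/E
0          51       48     0.1875
1          45       48     0.1875
2          56       48     1.3333
3          57       48     1.6875
4          50       48     0.0833
5          40       48     1.3333
6          35       48     3.5208
7          46       48     0.0833
8          45       48     0.1875
9          55       48     1.0208
The largest term is for 6: 3.521.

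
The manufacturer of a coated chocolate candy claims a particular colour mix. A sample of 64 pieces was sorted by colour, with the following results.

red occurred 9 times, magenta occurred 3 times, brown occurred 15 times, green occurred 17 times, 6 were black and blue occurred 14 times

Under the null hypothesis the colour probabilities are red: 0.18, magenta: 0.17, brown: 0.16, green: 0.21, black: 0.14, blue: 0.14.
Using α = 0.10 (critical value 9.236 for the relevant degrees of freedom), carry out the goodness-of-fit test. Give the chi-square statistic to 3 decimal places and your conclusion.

13.227; reject

Expected counts E_i = n·p_i: 64×0.18 = 11.52, 64×0.17 = 10.88, 64×0.16 = 10.24, 64×0.21 = 13.44, 64×0.14 = 8.96, 64×0.14 = 8.96.
cat          O        E   (O−E)²/E
red          9    11.52     0.5513
magenta      3    10.88     5.7072
brown       15    10.24     2.2127
green       17    13.44     0.9430
black        6     8.96     0.9779
blue        14     8.96     2.8350
Sum = 13.227
df = 5. Since 13.227 > 9.236, we reject H₀.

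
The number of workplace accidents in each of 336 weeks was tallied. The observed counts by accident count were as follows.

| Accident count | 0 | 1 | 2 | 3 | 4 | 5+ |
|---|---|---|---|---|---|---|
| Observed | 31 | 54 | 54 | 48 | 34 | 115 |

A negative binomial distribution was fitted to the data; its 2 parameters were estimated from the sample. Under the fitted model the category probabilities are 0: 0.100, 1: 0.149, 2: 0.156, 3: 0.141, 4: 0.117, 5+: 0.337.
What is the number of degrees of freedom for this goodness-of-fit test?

There are k = 6 categories and 2 parameters estimated from the data, so df = 6 − 1 − 2 = 3.

3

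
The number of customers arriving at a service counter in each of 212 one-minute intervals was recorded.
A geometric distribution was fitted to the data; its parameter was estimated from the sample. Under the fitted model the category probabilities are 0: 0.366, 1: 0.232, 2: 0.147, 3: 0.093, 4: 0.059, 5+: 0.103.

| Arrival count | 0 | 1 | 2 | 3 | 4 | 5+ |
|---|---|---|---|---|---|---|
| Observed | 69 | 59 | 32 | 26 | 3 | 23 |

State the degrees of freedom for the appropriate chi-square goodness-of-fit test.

4

There are k = 6 categories and 1 parameter estimated from the data, so df = 6 − 1 − 1 = 4.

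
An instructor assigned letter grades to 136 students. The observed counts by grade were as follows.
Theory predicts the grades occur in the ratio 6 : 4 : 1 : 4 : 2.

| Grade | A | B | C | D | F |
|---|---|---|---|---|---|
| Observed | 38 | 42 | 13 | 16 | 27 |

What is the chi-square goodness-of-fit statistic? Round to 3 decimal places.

23.896

Ratio total = 17. Expected counts: 136×6/17 = 48, 136×4/17 = 32, 136×1/17 = 8, 136×4/17 = 32, 136×2/17 = 16.
cat         O        E   (O−E)²/E
A          38       48     2.0833
B          42       32     3.1250
C          13        8     3.1250
D          16       32     8.0000
F          27       16     7.5625
Sum = 23.896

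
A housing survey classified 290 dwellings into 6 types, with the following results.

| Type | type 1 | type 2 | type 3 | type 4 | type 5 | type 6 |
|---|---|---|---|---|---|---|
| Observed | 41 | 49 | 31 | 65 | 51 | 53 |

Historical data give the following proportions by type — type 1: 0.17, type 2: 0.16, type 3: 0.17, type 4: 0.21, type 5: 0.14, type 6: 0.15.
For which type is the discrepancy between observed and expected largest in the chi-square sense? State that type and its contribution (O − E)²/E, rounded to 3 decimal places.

type 3, 6.793

Expected counts E_i = n·p_i: 290×0.17 = 49.3, 290×0.16 = 46.4, 290×0.17 = 49.3, 290×0.21 = 60.9, 290×0.14 = 40.6, 290×0.15 = 43.5.
χ² = (41−49.3)²/49.3 + (49−46.4)²/46.4 + (31−49.3)²/49.3 + (65−60.9)²/60.9 + (51−40.6)²/40.6 + (53−43.5)²/43.5
   = 1.3974 + 0.1457 + 6.7929 + 0.2760 + 2.6640 + 2.0747
The largest term is for type 3: 6.793.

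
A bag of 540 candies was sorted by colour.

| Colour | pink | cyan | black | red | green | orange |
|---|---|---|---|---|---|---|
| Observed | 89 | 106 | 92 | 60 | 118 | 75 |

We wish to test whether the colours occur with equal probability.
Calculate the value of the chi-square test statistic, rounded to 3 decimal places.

Expected count for each of the 6 categories: 540/6 = 90.
cat         O        E   (O−E)²/E
pink       89       90     0.0111
cyan      106       90     2.8444
black      92       90     0.0444
red        60       90    10.0000
green     118       90     8.7111
orange     75       90     2.5000
Sum = 24.111

24.111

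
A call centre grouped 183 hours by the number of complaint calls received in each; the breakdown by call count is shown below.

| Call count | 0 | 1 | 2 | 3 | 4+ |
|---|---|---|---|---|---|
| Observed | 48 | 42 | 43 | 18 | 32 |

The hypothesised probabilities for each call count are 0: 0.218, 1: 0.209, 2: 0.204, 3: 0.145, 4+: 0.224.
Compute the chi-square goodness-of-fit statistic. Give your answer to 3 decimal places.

7.594

Expected counts E_i = n·p_i: 183×0.218 = 39.894, 183×0.209 = 38.247, 183×0.204 = 37.332, 183×0.145 = 26.535, 183×0.224 = 40.992.
cat         O        E   (O−E)²/E
0          48   39.894     1.6470
1          42   38.247     0.3683
2          43   37.332     0.8606
3          18   26.535     2.7453
4+         32   40.992     1.9725
Sum = 7.594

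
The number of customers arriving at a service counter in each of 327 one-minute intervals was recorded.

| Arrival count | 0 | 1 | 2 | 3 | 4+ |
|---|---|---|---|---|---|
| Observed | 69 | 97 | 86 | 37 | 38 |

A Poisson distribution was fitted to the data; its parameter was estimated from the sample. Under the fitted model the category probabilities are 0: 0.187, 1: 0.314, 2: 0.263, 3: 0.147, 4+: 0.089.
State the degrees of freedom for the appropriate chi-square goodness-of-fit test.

There are k = 5 categories and 1 parameter estimated from the data, so df = 5 − 1 − 1 = 3.

3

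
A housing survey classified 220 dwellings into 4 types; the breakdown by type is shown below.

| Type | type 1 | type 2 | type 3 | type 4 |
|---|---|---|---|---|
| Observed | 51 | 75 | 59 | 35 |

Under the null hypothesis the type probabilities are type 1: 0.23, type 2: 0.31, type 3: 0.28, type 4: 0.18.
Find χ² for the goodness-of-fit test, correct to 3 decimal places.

1.325

Expected counts E_i = n·p_i: 220×0.23 = 50.6, 220×0.31 = 68.2, 220×0.28 = 61.6, 220×0.18 = 39.6.
type 1: (51 − 50.6)²/50.6 = 0.16/50.6 = 0.0032
type 2: (75 − 68.2)²/68.2 = 46.24/68.2 = 0.6780
type 3: (59 − 61.6)²/61.6 = 6.76/61.6 = 0.1097
type 4: (35 − 39.6)²/39.6 = 21.16/39.6 = 0.5343
Sum = 1.325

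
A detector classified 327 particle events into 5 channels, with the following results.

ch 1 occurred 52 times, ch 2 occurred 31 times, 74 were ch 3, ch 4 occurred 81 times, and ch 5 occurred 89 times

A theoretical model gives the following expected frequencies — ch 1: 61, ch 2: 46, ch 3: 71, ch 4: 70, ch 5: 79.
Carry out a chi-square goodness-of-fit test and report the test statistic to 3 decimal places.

χ² = (52−61)²/61 + (31−46)²/46 + (74−71)²/71 + (81−70)²/70 + (89−79)²/79
   = 1.3279 + 4.8913 + 0.1268 + 1.7286 + 1.2658
Sum = 9.340

9.340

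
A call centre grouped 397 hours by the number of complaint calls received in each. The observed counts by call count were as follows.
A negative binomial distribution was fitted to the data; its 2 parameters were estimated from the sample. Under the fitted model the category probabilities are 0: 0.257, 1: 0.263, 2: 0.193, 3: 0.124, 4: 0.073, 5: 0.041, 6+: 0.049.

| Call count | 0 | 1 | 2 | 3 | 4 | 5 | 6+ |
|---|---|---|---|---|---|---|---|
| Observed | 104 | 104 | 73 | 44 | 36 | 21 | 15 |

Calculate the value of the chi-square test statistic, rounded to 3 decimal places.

4.856

Expected counts E_i = n·p_i: 397×0.257 = 102.029, 397×0.263 = 104.411, 397×0.193 = 76.621, 397×0.124 = 49.228, 397×0.073 = 28.981, 397×0.041 = 16.277, 397×0.049 = 19.453.
0: (104 − 102.029)²/102.029 = 3.884841/102.029 = 0.0381
1: (104 − 104.411)²/104.411 = 0.168921/104.411 = 0.0016
2: (73 − 76.621)²/76.621 = 13.111641/76.621 = 0.1711
3: (44 − 49.228)²/49.228 = 27.331984/49.228 = 0.5552
4: (36 − 28.981)²/28.981 = 49.266361/28.981 = 1.7000
5: (21 − 16.277)²/16.277 = 22.306729/16.277 = 1.3704
6+: (15 − 19.453)²/19.453 = 19.829209/19.453 = 1.0193
Sum = 4.856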